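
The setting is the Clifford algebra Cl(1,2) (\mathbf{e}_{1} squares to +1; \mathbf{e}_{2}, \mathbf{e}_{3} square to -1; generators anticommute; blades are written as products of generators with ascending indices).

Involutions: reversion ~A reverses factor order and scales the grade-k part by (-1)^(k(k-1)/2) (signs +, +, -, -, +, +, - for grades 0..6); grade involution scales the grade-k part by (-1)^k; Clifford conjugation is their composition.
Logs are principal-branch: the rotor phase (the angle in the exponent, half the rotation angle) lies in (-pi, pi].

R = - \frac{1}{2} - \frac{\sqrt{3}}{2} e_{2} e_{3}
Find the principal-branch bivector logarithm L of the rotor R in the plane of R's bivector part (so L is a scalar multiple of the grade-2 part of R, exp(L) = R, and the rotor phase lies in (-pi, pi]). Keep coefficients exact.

The scalar part of R is - \frac{1}{2}, and that scalar determines the rotor phase on the principal branch; recovering the unit plane as bivector-part over sine of the phase gives L = phase * plane.
Concretely: cos(phase) = - \frac{1}{2} gives phase = ±\frac{2 \pi}{3}, and since phase/sin(phase) is even the sign is immaterial: L = (phase/sin(phase)) * <R>_2 = (\frac{4 \sqrt{3} \pi}{9}) * <R>_2.
Answer: - \frac{2 \pi}{3} e_{2} e_{3}


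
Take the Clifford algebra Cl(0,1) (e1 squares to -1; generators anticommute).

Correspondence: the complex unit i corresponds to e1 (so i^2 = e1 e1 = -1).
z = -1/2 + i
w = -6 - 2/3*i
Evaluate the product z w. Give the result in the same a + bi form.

In blades: z = -1/2 + e1, w = -6 - 2/3*e1.
Distribute z over w term by term (generator squares from the signature, products reordered to ascending indices): (-1/2)*w = 3 + 1/3*e1; (e1)*w = 2/3 - 6*e1.
Sum: 11/3 - 17/3*e1; translating back through the correspondence:
Answer: 11/3 - 17/3*i


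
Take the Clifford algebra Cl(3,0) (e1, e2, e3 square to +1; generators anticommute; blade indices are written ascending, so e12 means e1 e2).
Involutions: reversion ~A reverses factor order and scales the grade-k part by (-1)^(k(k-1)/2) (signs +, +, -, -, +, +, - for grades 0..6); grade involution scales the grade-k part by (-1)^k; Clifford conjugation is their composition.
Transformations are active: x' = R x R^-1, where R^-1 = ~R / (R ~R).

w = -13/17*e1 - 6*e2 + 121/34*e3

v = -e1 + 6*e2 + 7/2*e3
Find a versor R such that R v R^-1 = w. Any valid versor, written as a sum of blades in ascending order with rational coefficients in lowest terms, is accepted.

Equal squares first: v^2 = w^2 = 197/4. Then v + w = -30/17*e1 + 120/17*e3 is a versor taking v to w, provided it is invertible.
Answer: -30/17*e1 + 120/17*e3


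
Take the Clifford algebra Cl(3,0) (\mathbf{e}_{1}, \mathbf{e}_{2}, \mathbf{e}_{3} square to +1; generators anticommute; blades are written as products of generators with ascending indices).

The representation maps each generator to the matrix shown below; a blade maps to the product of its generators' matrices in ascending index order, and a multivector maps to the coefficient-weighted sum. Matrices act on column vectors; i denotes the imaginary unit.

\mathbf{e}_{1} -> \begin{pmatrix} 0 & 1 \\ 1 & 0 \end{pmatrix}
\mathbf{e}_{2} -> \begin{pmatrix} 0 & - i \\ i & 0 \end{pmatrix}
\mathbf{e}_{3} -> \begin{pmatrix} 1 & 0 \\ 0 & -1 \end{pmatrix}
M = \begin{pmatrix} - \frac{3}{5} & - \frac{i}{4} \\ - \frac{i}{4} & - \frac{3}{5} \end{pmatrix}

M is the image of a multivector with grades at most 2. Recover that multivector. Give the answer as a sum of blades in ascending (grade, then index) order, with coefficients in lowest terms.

Method: 1, rho(e_{1}), rho(e_{2}), rho(e_{3}) form a trace-orthogonal basis of the 2x2 complex matrices (tr(X Y) = 2 if X = Y, else 0), so M = m0*1 + m1*rho(e_{1}) + m2*rho(e_{2}) + m3*rho(e_{3}) with m0 = tr(M)/2 = - \frac{3}{5}, m1 = tr(M rho(e_{1}))/2 = - \frac{i}{4}, m2 = tr(M rho(e_{2}))/2 = 0, m3 = tr(M rho(e_{3}))/2 = 0.
Multiplying table entries, the bivector images are rho(e_{1} e_{2}) = i*rho(e_{3}), rho(e_{1} e_{3}) = -i*rho(e_{2}), rho(e_{2} e_{3}) = i*rho(e_{1}); with real blade coefficients the real parts of m0..m3 are the coefficients of 1, e_{1}, e_{2}, e_{3} and the imaginary parts give the bivectors (e_{2} e_{3}: Im m1, e_{1} e_{3}: -Im m2, e_{1} e_{2}: Im m3).
Answer: -\frac{3}{5} - \frac{1}{4} e_{2} e_{3}


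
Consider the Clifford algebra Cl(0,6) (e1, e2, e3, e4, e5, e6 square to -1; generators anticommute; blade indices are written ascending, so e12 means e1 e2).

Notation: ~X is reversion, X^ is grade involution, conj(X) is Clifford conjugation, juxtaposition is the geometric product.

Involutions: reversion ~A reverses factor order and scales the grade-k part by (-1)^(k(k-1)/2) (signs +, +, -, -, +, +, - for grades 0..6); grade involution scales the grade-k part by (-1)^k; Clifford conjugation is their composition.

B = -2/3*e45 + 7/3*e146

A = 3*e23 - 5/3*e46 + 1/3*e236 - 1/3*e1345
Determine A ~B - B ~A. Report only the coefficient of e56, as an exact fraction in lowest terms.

first term: -35/9*e1 + 2/9*e13 + 10/9*e56 + 7/9*e356 + 7/9*e1234 + 2*e2345 - 7*e12346 + 2/9*e23456
second term: -35/9*e1 - 2/9*e13 - 10/9*e56 - 7/9*e356 + 7/9*e1234 + 2*e2345 - 7*e12346 + 2/9*e23456
Answer: 20/9


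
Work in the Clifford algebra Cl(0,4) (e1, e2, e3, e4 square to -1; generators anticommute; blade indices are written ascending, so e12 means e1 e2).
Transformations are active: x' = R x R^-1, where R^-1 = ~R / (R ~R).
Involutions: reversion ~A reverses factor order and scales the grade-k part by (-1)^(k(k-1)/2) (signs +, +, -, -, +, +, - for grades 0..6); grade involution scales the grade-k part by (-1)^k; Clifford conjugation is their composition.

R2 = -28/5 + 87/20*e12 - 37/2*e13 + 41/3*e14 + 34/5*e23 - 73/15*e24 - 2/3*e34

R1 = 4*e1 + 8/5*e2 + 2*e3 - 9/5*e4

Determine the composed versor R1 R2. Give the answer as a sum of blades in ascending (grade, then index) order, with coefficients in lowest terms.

Distribute over the terms of R1 (each basis-blade product reordered to ascending indices, repeated generators contracted through their squares):
(4*e1) R2 = -112/5*e1 - 87/5*e2 + 74*e3 - 164/3*e4 + 136/5*e123 - 292/15*e124 - 8/3*e134
(8/5*e2) R2 = 174/25*e1 - 224/25*e2 - 272/25*e3 + 584/75*e4 + 148/5*e123 - 328/15*e124 - 16/15*e234
(2*e3) R2 = -37*e1 + 68/5*e2 - 56/5*e3 + 4/3*e4 + 87/10*e123 - 82/3*e134 + 146/15*e234
(-9/5*e4) R2 = -123/5*e1 + 219/25*e2 + 6/5*e3 + 252/25*e4 - 783/100*e124 + 333/10*e134 - 306/25*e234
Summing the partial products and collecting blades:
Answer: -1926/25*e1 - 4*e2 + 1328/25*e3 - 532/15*e4 + 131/2*e123 - 14749/300*e124 + 33/10*e134 - 268/75*e234


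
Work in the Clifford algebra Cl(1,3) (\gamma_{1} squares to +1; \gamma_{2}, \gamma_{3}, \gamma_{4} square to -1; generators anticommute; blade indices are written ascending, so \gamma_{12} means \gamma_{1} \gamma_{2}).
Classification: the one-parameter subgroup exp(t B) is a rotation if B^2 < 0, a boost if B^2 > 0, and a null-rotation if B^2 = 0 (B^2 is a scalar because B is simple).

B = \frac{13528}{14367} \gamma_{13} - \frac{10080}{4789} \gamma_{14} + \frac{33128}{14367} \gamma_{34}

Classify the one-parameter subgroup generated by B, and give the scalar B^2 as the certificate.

B^2 term by term: the squares give (\frac{13528}{14367})^2*(\gamma_{13})^2 + (-\frac{10080}{4789})^2*(\gamma_{14})^2 + (\frac{33128}{14367})^2*(\gamma_{34})^2 = \frac{183006784}{206410689}*(+1) + \frac{101606400}{22934521}*(+1) + \frac{1097464384}{206410689}*(-1) = 0 (each basis 2-blade squares to minus the product of its generators' squares); cross terms between blades sharing an index anticommute and cancel. So B^2 = 0.
Answer: null-rotation, certificate B^2 = 0. One invariant decides it: the square 0 survives every conjugation, and its sign is exactly the classification.


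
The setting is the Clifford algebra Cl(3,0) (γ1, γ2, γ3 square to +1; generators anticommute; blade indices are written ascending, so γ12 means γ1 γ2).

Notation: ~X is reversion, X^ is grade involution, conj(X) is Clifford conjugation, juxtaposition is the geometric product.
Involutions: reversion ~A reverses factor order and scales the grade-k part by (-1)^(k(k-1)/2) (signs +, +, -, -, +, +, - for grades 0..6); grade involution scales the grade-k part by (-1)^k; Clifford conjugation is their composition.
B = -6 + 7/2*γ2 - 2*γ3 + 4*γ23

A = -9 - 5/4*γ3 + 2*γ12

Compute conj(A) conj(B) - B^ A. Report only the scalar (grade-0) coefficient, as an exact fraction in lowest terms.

first term: 113/2 + 7*γ1 + 73/2*γ2 - 51/2*γ3 + 12*γ12 + 8*γ13 + 323/8*γ23 - 4*γ123
second term: 103/2 + 7*γ1 + 53/2*γ2 - 21/2*γ3 - 12*γ12 - 8*γ13 - 253/8*γ23 + 4*γ123
Answer: 5


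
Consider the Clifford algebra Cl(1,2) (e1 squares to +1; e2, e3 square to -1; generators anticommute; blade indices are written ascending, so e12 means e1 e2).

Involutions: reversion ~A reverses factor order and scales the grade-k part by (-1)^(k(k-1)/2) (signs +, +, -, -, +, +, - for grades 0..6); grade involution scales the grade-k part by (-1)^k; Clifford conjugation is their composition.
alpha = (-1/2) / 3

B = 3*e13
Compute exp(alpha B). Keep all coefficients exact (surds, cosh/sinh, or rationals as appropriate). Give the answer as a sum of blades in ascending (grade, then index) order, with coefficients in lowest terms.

B^2 = (3)^2*(e13)^2 = 9*(+1) = 9 (a basis 2-blade squares to minus the product of its generators' squares).
B^2 = 9 — since the square is positive, the closed form is hyperbolic: l = 3, alpha*l = -1/2, so exp(alpha B) = cosh(-1/2) + (sinh(-1/2)/3)*B = cosh(1/2) + (-sinh(1/2)/3)*B.
Answer: cosh(1/2) - sinh(1/2)*e13


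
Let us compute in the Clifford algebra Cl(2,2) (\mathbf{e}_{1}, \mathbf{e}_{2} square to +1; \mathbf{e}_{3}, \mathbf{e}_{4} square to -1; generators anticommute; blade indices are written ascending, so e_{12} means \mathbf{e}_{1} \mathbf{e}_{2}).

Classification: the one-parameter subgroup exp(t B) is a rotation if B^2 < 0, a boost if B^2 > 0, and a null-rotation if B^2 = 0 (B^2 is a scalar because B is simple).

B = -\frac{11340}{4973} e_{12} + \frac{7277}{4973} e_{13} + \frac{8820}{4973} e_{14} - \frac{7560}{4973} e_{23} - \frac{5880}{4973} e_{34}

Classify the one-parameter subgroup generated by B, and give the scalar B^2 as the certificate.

B^2 term by term: the squares give (-\frac{11340}{4973})^2*(e_{12})^2 + (\frac{7277}{4973})^2*(e_{13})^2 + (\frac{8820}{4973})^2*(e_{14})^2 + (-\frac{7560}{4973})^2*(e_{23})^2 + (-\frac{5880}{4973})^2*(e_{34})^2 = \frac{128595600}{24730729}*(-1) + \frac{52954729}{24730729}*(+1) + \frac{77792400}{24730729}*(+1) + \frac{57153600}{24730729}*(+1) + \frac{34574400}{24730729}*(-1) = 1 (each basis 2-blade squares to minus the product of its generators' squares); cross terms between blades sharing an index anticommute and cancel; the commuting (index-disjoint) pairs give grade-4 terms 2*c*c'*(blade product), which cancel blade by blade — e_{1234}: \frac{133358400}{24730729} - \frac{133358400}{24730729} = 0 — confirming B is simple. So B^2 = 1.
Answer: boost, certificate B^2 = 1. The invariant at work: B^2 = 1 is unchanged by conjugation, hence its sign classifies the subgroup whatever basis B is written in.


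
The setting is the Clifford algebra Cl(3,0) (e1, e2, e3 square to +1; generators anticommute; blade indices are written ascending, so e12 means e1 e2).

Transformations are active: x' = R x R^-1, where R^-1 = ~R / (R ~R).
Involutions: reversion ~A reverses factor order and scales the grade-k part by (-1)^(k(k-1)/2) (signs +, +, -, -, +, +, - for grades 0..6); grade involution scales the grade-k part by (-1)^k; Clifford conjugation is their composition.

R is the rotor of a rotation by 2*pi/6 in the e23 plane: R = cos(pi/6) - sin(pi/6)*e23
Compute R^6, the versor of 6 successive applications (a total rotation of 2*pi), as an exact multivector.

Rotor phase runs at HALF the rotation angle; powers of one rotor simply add phase, so after 6 steps in e23 the phase is 6*pi/6 = pi and R^6 = cos(pi) - sin(pi)*e23.
cos(pi) = -1 and sin(pi) = 0, so R^6 = -1. The total rotation 2*pi is 1 full turn, so every vector returns to itself, yet the rotor is -1, on the OTHER sheet of the double cover (an odd number of 2*pi turns).
Answer: -1


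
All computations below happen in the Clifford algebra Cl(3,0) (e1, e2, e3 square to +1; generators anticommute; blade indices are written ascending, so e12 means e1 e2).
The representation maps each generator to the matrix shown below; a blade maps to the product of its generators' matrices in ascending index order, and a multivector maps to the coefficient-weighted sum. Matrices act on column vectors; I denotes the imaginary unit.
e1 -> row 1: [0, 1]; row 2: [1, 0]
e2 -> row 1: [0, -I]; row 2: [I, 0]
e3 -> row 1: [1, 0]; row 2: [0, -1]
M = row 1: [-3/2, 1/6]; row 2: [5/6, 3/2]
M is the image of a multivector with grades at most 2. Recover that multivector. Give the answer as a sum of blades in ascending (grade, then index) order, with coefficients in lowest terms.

Method: 1, rho(e1), rho(e2), rho(e3) form a trace-orthogonal basis of the 2x2 complex matrices (tr(X Y) = 2 if X = Y, else 0), so M = m0*1 + m1*rho(e1) + m2*rho(e2) + m3*rho(e3) with m0 = tr(M)/2 = 0, m1 = tr(M rho(e1))/2 = 1/2, m2 = tr(M rho(e2))/2 = -I/3, m3 = tr(M rho(e3))/2 = -3/2.
Multiplying table entries, the bivector images are rho(e12) = I*rho(e3), rho(e13) = -I*rho(e2), rho(e23) = I*rho(e1); with real blade coefficients the real parts of m0..m3 are the coefficients of 1, e1, e2, e3 and the imaginary parts give the bivectors (e23: Im m1, e13: -Im m2, e12: Im m3).
Answer: 1/2*e1 - 3/2*e3 + 1/3*e13


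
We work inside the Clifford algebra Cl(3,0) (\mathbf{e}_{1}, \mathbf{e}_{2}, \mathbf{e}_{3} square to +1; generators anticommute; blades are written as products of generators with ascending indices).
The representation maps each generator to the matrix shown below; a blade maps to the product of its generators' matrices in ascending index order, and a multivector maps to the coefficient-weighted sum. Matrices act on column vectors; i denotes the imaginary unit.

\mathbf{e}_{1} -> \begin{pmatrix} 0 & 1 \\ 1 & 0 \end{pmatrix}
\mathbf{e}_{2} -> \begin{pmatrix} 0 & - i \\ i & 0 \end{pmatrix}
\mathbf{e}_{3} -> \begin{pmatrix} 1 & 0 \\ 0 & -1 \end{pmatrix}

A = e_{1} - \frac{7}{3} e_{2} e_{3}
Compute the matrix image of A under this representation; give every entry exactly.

Bivector images (products of the table entries): rho(e_{2} e_{3}) = rho(\mathbf{e}_{2})rho(\mathbf{e}_{3}) = \begin{pmatrix} 0 & i \\ i & 0 \end{pmatrix}.
M = (1)*rho(e_{1}) + (-\frac{7}{3})*rho(e_{2} e_{3}), summed entrywise:
Answer: \begin{pmatrix} 0 & 1 - \frac{7 i}{3} \\ 1 - \frac{7 i}{3} & 0 \end{pmatrix}


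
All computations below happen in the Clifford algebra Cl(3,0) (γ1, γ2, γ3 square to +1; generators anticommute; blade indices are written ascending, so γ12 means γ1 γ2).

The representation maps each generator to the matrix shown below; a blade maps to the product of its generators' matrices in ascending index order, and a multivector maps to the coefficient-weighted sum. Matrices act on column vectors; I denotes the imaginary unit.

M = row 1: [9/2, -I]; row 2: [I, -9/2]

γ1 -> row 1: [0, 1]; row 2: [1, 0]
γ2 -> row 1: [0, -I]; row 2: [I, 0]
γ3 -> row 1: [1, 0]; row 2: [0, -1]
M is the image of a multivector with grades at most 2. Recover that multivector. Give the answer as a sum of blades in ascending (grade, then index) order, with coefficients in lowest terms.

Method: 1, rho(γ1), rho(γ2), rho(γ3) form a trace-orthogonal basis of the 2x2 complex matrices (tr(X Y) = 2 if X = Y, else 0), so M = m0*1 + m1*rho(γ1) + m2*rho(γ2) + m3*rho(γ3) with m0 = tr(M)/2 = 0, m1 = tr(M rho(γ1))/2 = 0, m2 = tr(M rho(γ2))/2 = 1, m3 = tr(M rho(γ3))/2 = 9/2.
Multiplying table entries, the bivector images are rho(γ12) = I*rho(γ3), rho(γ13) = -I*rho(γ2), rho(γ23) = I*rho(γ1); with real blade coefficients the real parts of m0..m3 are the coefficients of 1, γ1, γ2, γ3 and the imaginary parts give the bivectors (γ23: Im m1, γ13: -Im m2, γ12: Im m3).
Answer: γ2 + 9/2*γ3


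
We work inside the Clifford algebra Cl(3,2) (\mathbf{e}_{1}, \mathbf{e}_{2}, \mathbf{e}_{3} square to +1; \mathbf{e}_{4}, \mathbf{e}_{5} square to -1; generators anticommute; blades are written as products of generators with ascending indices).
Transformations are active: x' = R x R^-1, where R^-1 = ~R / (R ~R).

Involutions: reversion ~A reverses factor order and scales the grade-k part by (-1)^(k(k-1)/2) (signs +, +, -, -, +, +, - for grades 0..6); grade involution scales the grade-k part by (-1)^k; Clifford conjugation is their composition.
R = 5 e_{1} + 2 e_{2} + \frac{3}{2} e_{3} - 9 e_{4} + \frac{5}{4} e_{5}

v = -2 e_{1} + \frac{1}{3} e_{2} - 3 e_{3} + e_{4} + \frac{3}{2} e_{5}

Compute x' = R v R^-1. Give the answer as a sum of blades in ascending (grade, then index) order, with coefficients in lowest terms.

~R = 5 e_{1} + 2 e_{2} + \frac{3}{2} e_{3} - 9 e_{4} + \frac{5}{4} e_{5}, and R ~R = -\frac{821}{16}, so R^-1 = ~R / (-\frac{821}{16}).
R v = -\frac{161}{24} + \frac{17}{3} e_{1} e_{2} - 12 e_{1} e_{3} - 13 e_{1} e_{4} + 10 e_{1} e_{5} - \frac{13}{2} e_{2} e_{3} + 5 e_{2} e_{4} + \frac{31}{12} e_{2} e_{5} - \frac{51}{2} e_{3} e_{4} + 6 e_{3} e_{5} - \frac{59}{4} e_{4} e_{5}
Answer: \frac{8146}{2463} e_{1} + \frac{467}{2463} e_{2} + \frac{2785}{821} e_{3} - \frac{2753}{821} e_{4} - \frac{5779}{4926} e_{5}


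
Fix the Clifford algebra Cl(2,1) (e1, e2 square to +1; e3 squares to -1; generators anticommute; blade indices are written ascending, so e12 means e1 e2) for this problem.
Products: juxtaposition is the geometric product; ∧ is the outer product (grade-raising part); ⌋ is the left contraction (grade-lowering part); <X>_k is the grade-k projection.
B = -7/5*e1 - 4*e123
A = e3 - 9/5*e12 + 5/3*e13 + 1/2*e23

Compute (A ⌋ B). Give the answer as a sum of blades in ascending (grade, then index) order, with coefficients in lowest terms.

step 1: -2*e1 + 20/3*e2 - 36/5*e3 + 4*e12
Answer: -2*e1 + 20/3*e2 - 36/5*e3 + 4*e12


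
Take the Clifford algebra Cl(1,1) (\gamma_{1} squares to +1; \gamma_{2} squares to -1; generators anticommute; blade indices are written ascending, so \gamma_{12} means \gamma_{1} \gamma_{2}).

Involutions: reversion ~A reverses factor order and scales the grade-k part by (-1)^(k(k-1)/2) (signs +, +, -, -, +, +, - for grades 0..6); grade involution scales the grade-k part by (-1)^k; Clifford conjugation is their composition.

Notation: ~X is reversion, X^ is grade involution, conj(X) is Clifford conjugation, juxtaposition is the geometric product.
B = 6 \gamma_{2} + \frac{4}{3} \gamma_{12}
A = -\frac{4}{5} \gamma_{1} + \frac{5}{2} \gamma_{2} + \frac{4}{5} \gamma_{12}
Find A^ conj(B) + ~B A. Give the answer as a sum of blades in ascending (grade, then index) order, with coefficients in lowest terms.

first term: -\frac{241}{15} + \frac{122}{15} \gamma_{1} - \frac{16}{15} \gamma_{2} - \frac{24}{5} \gamma_{12}
second term: -\frac{241}{15} + \frac{122}{15} \gamma_{1} - \frac{16}{15} \gamma_{2} + \frac{24}{5} \gamma_{12}
Answer: -\frac{482}{15} + \frac{244}{15} \gamma_{1} - \frac{32}{15} \gamma_{2}


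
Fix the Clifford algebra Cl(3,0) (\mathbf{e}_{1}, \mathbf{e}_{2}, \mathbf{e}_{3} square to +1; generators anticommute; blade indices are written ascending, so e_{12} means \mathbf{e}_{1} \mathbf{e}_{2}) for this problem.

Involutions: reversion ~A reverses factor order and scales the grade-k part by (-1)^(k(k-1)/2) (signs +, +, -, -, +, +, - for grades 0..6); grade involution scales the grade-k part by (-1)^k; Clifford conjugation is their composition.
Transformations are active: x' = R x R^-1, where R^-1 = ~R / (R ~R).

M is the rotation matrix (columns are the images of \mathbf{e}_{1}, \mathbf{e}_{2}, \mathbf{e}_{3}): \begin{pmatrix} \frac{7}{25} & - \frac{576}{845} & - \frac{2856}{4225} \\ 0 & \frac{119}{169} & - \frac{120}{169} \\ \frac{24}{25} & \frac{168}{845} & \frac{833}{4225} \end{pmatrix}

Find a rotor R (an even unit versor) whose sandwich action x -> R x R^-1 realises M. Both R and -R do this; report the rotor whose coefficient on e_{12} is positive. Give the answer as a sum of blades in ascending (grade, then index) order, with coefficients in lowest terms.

Method: write R = a + b12*e_{12} + b13*e_{13} + b23*e_{23} with a^2 + b12^2 + b13^2 + b23^2 = 1 (so R^-1 = ~R). Expanding the columns R e_j ~R gives tr M = 4a^2 - 1 and, from the antisymmetric part, M21 - M12 = -4a*b12, M13 - M31 = 4a*b13, M32 - M23 = -4a*b23.
Here tr M = \frac{4991}{4225}, so a^2 = (1 + tr M)/4 = \frac{2304}{4225} and a = ±\frac{48}{65}. Taking a = \frac{48}{65}: M21 - M12 = \frac{576}{845}, M13 - M31 = -\frac{6912}{4225}, M32 - M23 = \frac{768}{845}, giving b12 = -\frac{3}{13}, b13 = -\frac{36}{65}, b23 = -\frac{4}{13}, i.e. R = \frac{48}{65} - \frac{3}{13} e_{12} - \frac{36}{65} e_{13} - \frac{4}{13} e_{23}.
Its e_{12} coefficient is negative, so report the other preimage -R.
Answer: -\frac{48}{65} + \frac{3}{13} e_{12} + \frac{36}{65} e_{13} + \frac{4}{13} e_{23}. Sheet selection: the two-to-one cover makes ±R indistinguishable at the matrix level (trace \frac{4991}{4225}), so uniqueness comes from the required sign on e_{12}.


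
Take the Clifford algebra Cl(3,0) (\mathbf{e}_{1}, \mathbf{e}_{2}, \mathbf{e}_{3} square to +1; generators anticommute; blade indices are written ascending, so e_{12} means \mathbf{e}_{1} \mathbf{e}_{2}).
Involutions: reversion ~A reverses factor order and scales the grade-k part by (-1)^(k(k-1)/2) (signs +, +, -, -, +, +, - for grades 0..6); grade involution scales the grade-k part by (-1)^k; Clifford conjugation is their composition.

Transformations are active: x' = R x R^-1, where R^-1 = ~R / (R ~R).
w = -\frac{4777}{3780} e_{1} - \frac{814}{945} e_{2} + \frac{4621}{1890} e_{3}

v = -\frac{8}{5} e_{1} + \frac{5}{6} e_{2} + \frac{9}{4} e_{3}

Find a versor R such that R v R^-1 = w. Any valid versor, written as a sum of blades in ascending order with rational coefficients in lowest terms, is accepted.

Sketch: the shared square \frac{29941}{3600} makes R = v + w = -\frac{2165}{756} e_{1} - \frac{53}{1890} e_{2} + \frac{17747}{3780} e_{3} the natural versor; its sandwich fixes that direction, negates (v - w)/2, and sends v to w.
Answer: -\frac{2165}{756} e_{1} - \frac{53}{1890} e_{2} + \frac{17747}{3780} e_{3}


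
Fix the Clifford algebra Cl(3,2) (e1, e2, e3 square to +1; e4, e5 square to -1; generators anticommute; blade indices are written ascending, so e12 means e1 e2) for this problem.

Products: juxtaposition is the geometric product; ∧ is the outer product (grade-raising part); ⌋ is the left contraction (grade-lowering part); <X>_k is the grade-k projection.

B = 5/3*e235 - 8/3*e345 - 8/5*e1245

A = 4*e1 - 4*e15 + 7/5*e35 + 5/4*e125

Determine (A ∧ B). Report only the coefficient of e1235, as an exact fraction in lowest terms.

step 1: 20/3*e1235 - 32/3*e1345
Answer: 20/3


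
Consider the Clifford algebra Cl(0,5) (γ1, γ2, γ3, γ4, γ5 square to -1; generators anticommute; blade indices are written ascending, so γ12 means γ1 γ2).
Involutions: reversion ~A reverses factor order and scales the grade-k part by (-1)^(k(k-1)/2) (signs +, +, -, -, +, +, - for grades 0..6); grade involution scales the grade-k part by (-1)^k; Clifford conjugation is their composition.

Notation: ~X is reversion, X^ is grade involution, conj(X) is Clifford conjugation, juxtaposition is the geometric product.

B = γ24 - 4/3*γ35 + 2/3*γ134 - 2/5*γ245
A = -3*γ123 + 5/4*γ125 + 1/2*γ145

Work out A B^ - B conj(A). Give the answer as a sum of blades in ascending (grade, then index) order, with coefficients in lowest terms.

first term: -1/5*γ12 + 1/2*γ14 + 2*γ24 + 1/3*γ35 - 5/3*γ123 - 7/2*γ125 - 7/3*γ134 - 5/4*γ145 - 6/5*γ1345 + 5/6*γ2345
second term: -1/5*γ12 + 1/2*γ14 + 2*γ24 + 1/3*γ35 + 5/3*γ123 + 7/2*γ125 + 7/3*γ134 + 5/4*γ145 + 6/5*γ1345 - 5/6*γ2345
Answer: -10/3*γ123 - 7*γ125 - 14/3*γ134 - 5/2*γ145 - 12/5*γ1345 + 5/3*γ2345


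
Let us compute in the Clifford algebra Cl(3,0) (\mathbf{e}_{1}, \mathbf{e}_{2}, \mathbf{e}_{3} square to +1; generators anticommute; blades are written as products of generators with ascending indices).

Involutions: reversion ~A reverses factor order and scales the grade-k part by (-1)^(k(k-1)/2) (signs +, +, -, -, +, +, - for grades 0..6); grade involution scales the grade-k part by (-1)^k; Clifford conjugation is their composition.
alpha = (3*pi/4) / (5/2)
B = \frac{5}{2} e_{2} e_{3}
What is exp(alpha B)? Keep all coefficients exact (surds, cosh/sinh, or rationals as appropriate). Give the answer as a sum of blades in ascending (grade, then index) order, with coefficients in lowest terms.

B^2 = (\frac{5}{2})^2*(e_{2} e_{3})^2 = \frac{25}{4}*(-1) = -\frac{25}{4} (a basis 2-blade squares to minus the product of its generators' squares).
B^2 = -\frac{25}{4} — B^2 < 0, so the exponential closes trigonometrically: l = \frac{5}{2}, alpha*l = \frac{3 \pi}{4}, so exp(alpha B) = cos(\frac{3 \pi}{4}) + (sin(\frac{3 \pi}{4})/(\frac{5}{2}))*B = - \frac{\sqrt{2}}{2} + (\frac{\sqrt{2}}{5})*B.
Answer: - \frac{\sqrt{2}}{2} + \frac{\sqrt{2}}{2} e_{2} e_{3}


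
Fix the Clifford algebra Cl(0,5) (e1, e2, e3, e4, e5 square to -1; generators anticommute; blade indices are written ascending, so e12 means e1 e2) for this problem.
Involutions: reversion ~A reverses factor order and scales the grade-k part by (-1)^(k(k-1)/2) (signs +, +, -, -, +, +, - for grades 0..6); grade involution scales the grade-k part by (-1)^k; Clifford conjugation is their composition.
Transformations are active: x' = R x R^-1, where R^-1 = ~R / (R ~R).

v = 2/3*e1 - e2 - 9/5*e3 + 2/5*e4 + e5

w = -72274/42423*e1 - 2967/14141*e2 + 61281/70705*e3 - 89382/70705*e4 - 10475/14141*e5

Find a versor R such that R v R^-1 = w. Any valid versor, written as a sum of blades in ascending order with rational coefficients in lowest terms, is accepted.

Here q(v) = q(w) = -263/45; the classical choice R = v + w = -14664/14141*e1 - 17108/14141*e2 - 65988/70705*e3 - 12220/14141*e4 + 3666/14141*e5 then realises v -> w under the sandwich.
Answer: -14664/14141*e1 - 17108/14141*e2 - 65988/70705*e3 - 12220/14141*e4 + 3666/14141*e5


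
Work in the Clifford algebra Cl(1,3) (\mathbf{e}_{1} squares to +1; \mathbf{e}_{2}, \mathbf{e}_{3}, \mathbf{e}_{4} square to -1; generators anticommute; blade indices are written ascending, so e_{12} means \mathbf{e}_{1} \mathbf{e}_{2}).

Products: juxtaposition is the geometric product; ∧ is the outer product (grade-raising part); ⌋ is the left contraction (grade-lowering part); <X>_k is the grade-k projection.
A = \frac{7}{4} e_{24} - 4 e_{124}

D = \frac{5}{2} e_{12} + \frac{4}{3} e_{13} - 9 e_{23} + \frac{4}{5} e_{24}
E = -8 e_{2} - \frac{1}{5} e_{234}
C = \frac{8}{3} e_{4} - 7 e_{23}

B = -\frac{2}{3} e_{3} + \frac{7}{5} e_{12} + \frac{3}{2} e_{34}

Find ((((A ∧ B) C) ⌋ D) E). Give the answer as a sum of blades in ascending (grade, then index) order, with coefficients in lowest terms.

step 1: \frac{7}{6} e_{234} - \frac{8}{3} e_{1234}
step 2: \frac{49}{6} e_{4} - \frac{56}{3} e_{14} - \frac{28}{9} e_{23} + \frac{64}{9} e_{123}
step 3: -28 + \frac{98}{15} e_{2}
step 4: \frac{784}{15} + 224 e_{2} + \frac{98}{75} e_{34} + \frac{28}{5} e_{234}
Answer: \frac{784}{15} + 224 e_{2} + \frac{98}{75} e_{34} + \frac{28}{5} e_{234}


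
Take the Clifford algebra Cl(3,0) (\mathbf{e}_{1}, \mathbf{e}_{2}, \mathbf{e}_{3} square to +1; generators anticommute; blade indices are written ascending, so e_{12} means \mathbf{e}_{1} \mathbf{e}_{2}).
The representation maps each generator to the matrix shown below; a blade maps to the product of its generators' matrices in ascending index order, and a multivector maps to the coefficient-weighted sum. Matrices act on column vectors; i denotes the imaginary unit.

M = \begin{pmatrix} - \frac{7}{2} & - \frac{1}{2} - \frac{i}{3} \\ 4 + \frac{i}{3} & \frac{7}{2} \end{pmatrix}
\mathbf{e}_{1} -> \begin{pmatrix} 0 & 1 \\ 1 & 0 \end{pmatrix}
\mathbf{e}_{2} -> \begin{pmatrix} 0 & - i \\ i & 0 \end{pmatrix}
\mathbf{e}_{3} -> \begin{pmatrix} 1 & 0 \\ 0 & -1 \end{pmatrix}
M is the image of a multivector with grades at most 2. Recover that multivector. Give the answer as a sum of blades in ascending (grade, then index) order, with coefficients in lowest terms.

Method: 1, rho(e_{1}), rho(e_{2}), rho(e_{3}) form a trace-orthogonal basis of the 2x2 complex matrices (tr(X Y) = 2 if X = Y, else 0), so M = m0*1 + m1*rho(e_{1}) + m2*rho(e_{2}) + m3*rho(e_{3}) with m0 = tr(M)/2 = 0, m1 = tr(M rho(e_{1}))/2 = \frac{7}{4}, m2 = tr(M rho(e_{2}))/2 = \frac{1}{3} - \frac{9 i}{4}, m3 = tr(M rho(e_{3}))/2 = - \frac{7}{2}.
Multiplying table entries, the bivector images are rho(e_{12}) = i*rho(e_{3}), rho(e_{13}) = -i*rho(e_{2}), rho(e_{23}) = i*rho(e_{1}); with real blade coefficients the real parts of m0..m3 are the coefficients of 1, e_{1}, e_{2}, e_{3} and the imaginary parts give the bivectors (e_{23}: Im m1, e_{13}: -Im m2, e_{12}: Im m3).
Answer: \frac{7}{4} e_{1} + \frac{1}{3} e_{2} - \frac{7}{2} e_{3} + \frac{9}{4} e_{13}


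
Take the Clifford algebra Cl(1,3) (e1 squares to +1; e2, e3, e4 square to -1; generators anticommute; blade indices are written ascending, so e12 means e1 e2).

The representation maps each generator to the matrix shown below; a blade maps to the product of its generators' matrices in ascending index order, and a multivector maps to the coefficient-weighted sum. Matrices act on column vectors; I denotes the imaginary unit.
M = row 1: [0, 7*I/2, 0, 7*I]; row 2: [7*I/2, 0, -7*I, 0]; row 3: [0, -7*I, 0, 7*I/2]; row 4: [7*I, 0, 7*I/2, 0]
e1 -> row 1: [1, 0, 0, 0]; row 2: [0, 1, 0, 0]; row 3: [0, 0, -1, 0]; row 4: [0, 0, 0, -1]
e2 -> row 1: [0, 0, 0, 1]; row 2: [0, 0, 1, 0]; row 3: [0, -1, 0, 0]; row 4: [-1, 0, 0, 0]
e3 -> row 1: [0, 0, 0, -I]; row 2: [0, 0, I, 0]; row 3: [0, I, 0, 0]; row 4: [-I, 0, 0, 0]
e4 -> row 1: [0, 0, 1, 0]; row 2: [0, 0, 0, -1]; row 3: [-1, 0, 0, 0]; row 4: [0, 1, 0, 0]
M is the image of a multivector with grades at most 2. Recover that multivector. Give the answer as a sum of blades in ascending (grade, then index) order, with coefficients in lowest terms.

Method: the blade images are trace-orthogonal — tr(rho(e_A) rho(e_B)^-1) = 4 if A = B and 0 otherwise — and rho(e_A)^-1 = (e_A)^2 * rho(e_A) with (e_A)^2 = +1 or -1, so the coefficient of e_A in the preimage is (e_A)^2 * tr(M rho(e_A))/4.
Nonzero projections over blades of grade <= 2: e3: (e3)^2 = -1, tr(M rho(e3)) = 28, coefficient -7; e34: (e34)^2 = -1, tr(M rho(e34)) = 14, coefficient -7/2. Every other blade of grade <= 2 projects to 0.
Answer: -7*e3 - 7/2*e34


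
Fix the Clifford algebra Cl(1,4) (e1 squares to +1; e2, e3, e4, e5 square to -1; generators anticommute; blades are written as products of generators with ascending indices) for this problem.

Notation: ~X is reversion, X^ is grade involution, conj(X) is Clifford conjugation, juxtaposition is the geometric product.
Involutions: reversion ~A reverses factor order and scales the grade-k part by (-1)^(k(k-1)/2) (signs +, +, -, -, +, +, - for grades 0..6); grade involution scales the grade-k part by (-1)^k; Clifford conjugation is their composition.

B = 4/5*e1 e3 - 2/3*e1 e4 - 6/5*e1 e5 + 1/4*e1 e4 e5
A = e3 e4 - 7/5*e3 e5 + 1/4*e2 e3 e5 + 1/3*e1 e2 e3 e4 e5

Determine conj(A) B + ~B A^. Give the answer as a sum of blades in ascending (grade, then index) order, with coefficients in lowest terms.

first term: 76/75*e1 e3 - 4/5*e1 e4 + 28/25*e1 e5 + 1/12*e2 e3 - 3/10*e1 e2 e3 - 1/5*e1 e2 e5 + 7/20*e1 e3 e4 + 1/4*e1 e3 e5 - 2/5*e2 e3 e4 + 2/9*e2 e3 e5 + 4/15*e2 e4 e5 - 1/16*e1 e2 e3 e4 + 32/15*e1 e3 e4 e5 - 1/6*e1 e2 e3 e4 e5
second term: -76/75*e1 e3 + 4/5*e1 e4 - 28/25*e1 e5 - 1/12*e2 e3 + 3/10*e1 e2 e3 + 1/5*e1 e2 e5 - 7/20*e1 e3 e4 - 1/4*e1 e3 e5 + 2/5*e2 e3 e4 - 2/9*e2 e3 e5 - 4/15*e2 e4 e5 - 1/16*e1 e2 e3 e4 + 32/15*e1 e3 e4 e5 - 1/6*e1 e2 e3 e4 e5
Answer: -1/8*e1 e2 e3 e4 + 64/15*e1 e3 e4 e5 - 1/3*e1 e2 e3 e4 e5


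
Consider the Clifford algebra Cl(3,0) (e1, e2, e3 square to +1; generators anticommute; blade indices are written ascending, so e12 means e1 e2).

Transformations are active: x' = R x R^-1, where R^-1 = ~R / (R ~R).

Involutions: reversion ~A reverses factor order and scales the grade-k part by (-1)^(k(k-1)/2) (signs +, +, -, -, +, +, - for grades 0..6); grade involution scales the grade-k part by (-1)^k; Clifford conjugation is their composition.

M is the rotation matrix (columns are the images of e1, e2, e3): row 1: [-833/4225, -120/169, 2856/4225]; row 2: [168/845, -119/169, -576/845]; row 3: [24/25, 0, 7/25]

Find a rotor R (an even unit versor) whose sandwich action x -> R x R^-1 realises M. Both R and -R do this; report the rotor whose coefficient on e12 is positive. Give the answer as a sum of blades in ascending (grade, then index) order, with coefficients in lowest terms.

Method: write R = a + b12*e12 + b13*e13 + b23*e23 with a^2 + b12^2 + b13^2 + b23^2 = 1 (so R^-1 = ~R). Expanding the columns R e_j ~R gives tr M = 4a^2 - 1 and, from the antisymmetric part, M21 - M12 = -4a*b12, M13 - M31 = 4a*b13, M32 - M23 = -4a*b23.
Here tr M = -105/169, so a^2 = (1 + tr M)/4 = 16/169 and a = ±4/13. Taking a = 4/13: M21 - M12 = 768/845, M13 - M31 = -48/169, M32 - M23 = 576/845, giving b12 = -48/65, b13 = -3/13, b23 = -36/65, i.e. R = 4/13 - 48/65*e12 - 3/13*e13 - 36/65*e23.
Its e12 coefficient is negative, so report the other preimage -R.
Answer: -4/13 + 48/65*e12 + 3/13*e13 + 36/65*e23. Key observation: the double cover Spin(3) -> SO(3) sends R and -R to the same matrix (trace -105/169 here), so the stated sign of the e12 coefficient is what selects one sheet.


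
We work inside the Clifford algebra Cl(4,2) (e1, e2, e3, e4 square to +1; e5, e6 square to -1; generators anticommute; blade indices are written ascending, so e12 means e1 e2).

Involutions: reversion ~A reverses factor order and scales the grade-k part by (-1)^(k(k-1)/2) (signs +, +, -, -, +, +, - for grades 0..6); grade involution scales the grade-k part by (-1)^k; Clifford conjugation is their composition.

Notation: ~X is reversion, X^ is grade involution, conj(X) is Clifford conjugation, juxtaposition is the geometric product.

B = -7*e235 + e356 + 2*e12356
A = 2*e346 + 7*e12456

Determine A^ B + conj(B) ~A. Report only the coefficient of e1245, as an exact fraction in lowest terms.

first term: 14*e34 - 2*e45 - 7*e1234 - 4*e1245 + 49*e1346 + 14*e2456
second term: -14*e34 + 2*e45 - 7*e1234 - 4*e1245 + 49*e1346 + 14*e2456
Answer: -8


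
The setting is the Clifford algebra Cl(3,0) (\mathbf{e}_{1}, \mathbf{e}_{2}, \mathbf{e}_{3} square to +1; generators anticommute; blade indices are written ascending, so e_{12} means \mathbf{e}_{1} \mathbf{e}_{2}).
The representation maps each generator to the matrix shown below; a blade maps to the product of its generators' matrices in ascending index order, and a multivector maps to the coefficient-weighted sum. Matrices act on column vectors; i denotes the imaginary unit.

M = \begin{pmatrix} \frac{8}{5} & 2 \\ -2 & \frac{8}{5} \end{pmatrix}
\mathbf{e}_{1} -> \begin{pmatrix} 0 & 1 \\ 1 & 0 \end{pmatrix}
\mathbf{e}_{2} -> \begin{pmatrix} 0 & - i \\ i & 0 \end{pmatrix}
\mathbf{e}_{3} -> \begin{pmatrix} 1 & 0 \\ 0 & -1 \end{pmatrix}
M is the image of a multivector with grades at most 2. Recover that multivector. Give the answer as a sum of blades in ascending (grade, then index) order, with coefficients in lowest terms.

Method: 1, rho(e_{1}), rho(e_{2}), rho(e_{3}) form a trace-orthogonal basis of the 2x2 complex matrices (tr(X Y) = 2 if X = Y, else 0), so M = m0*1 + m1*rho(e_{1}) + m2*rho(e_{2}) + m3*rho(e_{3}) with m0 = tr(M)/2 = \frac{8}{5}, m1 = tr(M rho(e_{1}))/2 = 0, m2 = tr(M rho(e_{2}))/2 = 2 i, m3 = tr(M rho(e_{3}))/2 = 0.
Multiplying table entries, the bivector images are rho(e_{12}) = i*rho(e_{3}), rho(e_{13}) = -i*rho(e_{2}), rho(e_{23}) = i*rho(e_{1}); with real blade coefficients the real parts of m0..m3 are the coefficients of 1, e_{1}, e_{2}, e_{3} and the imaginary parts give the bivectors (e_{23}: Im m1, e_{13}: -Im m2, e_{12}: Im m3).
Answer: \frac{8}{5} - 2 e_{13}


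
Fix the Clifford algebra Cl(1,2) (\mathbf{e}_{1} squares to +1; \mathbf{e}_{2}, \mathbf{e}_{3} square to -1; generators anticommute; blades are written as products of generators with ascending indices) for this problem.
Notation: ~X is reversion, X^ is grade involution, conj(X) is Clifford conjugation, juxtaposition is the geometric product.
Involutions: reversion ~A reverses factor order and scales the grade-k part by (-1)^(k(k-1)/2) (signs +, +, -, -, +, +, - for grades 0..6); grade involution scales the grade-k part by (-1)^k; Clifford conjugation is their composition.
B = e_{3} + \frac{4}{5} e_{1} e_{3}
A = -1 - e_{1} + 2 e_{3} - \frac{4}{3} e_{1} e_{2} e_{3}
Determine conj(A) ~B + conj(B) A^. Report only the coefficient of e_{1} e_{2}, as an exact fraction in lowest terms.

first term: 2 + \frac{8}{5} e_{1} - \frac{16}{15} e_{2} - \frac{9}{5} e_{3} + \frac{4}{3} e_{1} e_{2} + \frac{9}{5} e_{1} e_{3}
second term: -2 - \frac{8}{5} e_{1} + \frac{16}{15} e_{2} + \frac{9}{5} e_{3} + \frac{4}{3} e_{1} e_{2} + \frac{9}{5} e_{1} e_{3}
Answer: \frac{8}{3}


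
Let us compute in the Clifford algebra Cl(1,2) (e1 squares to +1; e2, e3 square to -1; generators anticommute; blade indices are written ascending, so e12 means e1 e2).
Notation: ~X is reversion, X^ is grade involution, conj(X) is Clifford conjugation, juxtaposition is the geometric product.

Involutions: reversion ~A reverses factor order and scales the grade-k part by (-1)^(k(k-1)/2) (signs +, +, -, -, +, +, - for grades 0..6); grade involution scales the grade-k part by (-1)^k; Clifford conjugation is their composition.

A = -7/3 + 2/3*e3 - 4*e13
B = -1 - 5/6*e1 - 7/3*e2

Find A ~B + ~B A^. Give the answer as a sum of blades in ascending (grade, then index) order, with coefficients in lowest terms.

first term: 7/3 + 35/18*e1 + 49/9*e2 - 4*e3 + 41/9*e13 + 14/9*e23 - 28/3*e123
second term: 7/3 + 35/18*e1 + 49/9*e2 + 4*e3 + 41/9*e13 + 14/9*e23 - 28/3*e123
Answer: 14/3 + 35/9*e1 + 98/9*e2 + 82/9*e13 + 28/9*e23 - 56/3*e123


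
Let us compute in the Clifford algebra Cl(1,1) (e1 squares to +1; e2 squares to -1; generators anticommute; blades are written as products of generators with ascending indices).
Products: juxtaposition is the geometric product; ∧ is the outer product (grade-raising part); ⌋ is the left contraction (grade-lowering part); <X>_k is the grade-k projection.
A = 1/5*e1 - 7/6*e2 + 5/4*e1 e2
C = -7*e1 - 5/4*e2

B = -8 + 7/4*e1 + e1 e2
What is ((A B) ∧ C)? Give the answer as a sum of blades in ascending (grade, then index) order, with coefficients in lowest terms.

step 1: 8/5 - 83/30*e1 + 1763/240*e2 - 191/24*e1 e2
step 2: -56/5*e1 - 2*e2 + 13171/240*e1 e2
Answer: -56/5*e1 - 2*e2 + 13171/240*e1 e2


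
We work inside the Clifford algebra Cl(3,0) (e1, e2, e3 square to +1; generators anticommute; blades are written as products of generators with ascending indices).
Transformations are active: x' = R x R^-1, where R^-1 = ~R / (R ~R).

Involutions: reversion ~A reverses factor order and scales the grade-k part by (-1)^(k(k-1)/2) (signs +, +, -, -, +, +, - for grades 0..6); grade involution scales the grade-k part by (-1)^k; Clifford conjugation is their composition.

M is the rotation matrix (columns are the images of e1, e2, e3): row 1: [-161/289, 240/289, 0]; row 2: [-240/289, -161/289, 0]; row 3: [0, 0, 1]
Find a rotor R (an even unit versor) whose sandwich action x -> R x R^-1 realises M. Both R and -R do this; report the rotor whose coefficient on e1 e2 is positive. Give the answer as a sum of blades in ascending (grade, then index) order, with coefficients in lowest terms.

Method: write R = a + b12*e1 e2 + b13*e1 e3 + b23*e2 e3 with a^2 + b12^2 + b13^2 + b23^2 = 1 (so R^-1 = ~R). Expanding the columns R e_j ~R gives tr M = 4a^2 - 1 and, from the antisymmetric part, M21 - M12 = -4a*b12, M13 - M31 = 4a*b13, M32 - M23 = -4a*b23.
Here tr M = -33/289, so a^2 = (1 + tr M)/4 = 64/289 and a = ±8/17. Taking a = 8/17: M21 - M12 = -480/289, M13 - M31 = 0, M32 - M23 = 0, giving b12 = 15/17, b13 = 0, b23 = 0, i.e. R = 8/17 + 15/17*e1 e2.
Its e1 e2 coefficient is already positive.
Answer: 8/17 + 15/17*e1 e2. Why the constraint matters: R and -R act identically through the sandwich — M has trace -33/289 either way — so only the sign condition on e1 e2 picks one of the two preimages.
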